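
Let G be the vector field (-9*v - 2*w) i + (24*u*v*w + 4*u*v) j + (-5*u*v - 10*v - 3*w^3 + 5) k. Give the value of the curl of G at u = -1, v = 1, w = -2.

(19, 3, -35)

(∇×G)₁ = ∂G₃/∂v − ∂G₂/∂w = -24*u*v - 5*u - 10
(∇×G)₂ = ∂G₁/∂w − ∂G₃/∂u = 5*v - 2
(∇×G)₃ = ∂G₂/∂u − ∂G₁/∂v = 24*v*w + 4*v + 9
∇×G = (-24*u*v - 5*u - 10, 5*v - 2, 24*v*w + 4*v + 9)
At (-1, 1, -2): (19, 3, -35).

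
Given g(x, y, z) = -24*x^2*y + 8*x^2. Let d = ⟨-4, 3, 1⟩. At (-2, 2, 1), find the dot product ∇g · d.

-928

∂g/∂x = -48*x*y + 16*x
∂g/∂y = -24*x^2
∂g/∂z = 0
∇g at (-2, 2, 1) = (160, -96, 0)
∇g · d = (160)(-4) + (-96)(3) + (0)(1) = -928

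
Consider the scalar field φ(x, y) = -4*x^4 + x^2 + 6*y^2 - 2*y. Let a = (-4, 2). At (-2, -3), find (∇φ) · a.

-572

∂φ/∂x = -16*x^3 + 2*x
∂φ/∂y = 12*y - 2
∇φ at (-2, -3) = (124, -38)
∇φ · a = (124)(-4) + (-38)(2) = -572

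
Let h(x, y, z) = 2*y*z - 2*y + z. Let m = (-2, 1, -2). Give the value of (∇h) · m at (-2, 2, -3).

∂h/∂x = 0
∂h/∂y = 2*z - 2
∂h/∂z = 2*y + 1
∇h at (-2, 2, -3) = (0, -8, 5)
∇h · m = (0)(-2) + (-8)(1) + (5)(-2) = -18

-18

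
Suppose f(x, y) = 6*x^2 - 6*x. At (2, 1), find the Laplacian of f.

12

∂²f/∂x² = 12
∂²f/∂y² = 0
∇²f = 12
At (2, 1): 12.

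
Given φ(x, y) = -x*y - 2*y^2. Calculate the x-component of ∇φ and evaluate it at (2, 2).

-2

(∇φ)_1 = ∂φ/∂x = -y
At (2, 2): -2.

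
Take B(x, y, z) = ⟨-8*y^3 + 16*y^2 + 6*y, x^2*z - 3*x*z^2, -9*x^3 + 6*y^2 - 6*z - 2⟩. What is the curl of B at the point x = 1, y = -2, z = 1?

(-19, 27, 153)

(∇×B)₁ = ∂B₃/∂y − ∂B₂/∂z = -x^2 + 6*x*z + 12*y
(∇×B)₂ = ∂B₁/∂z − ∂B₃/∂x = 27*x^2
(∇×B)₃ = ∂B₂/∂x − ∂B₁/∂y = 2*x*z + 24*y^2 - 32*y - 3*z^2 - 6
∇×B = (-x^2 + 6*x*z + 12*y, 27*x^2, 2*x*z + 24*y^2 - 32*y - 3*z^2 - 6)
At (1, -2, 1): (-19, 27, 153).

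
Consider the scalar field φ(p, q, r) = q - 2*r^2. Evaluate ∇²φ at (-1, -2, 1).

-4

∂²φ/∂p² = 0
∂²φ/∂q² = 0
∂²φ/∂r² = -4
∇²φ = -4
At (-1, -2, 1): -4.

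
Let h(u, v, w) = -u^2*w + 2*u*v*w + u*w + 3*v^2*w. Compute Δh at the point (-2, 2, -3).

∂²h/∂u² = -2*w
∂²h/∂v² = 6*w
∂²h/∂w² = 0
∇²h = 4*w
At (-2, 2, -3): -12.

-12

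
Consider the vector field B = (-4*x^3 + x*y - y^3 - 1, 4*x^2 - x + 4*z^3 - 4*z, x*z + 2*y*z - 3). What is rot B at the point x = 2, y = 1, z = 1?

(∇×B)₁ = ∂B₃/∂y − ∂B₂/∂z = -12*z^2 + 2*z + 4
(∇×B)₂ = ∂B₁/∂z − ∂B₃/∂x = -z
(∇×B)₃ = ∂B₂/∂x − ∂B₁/∂y = 7*x + 3*y^2 - 1
∇×B = (-12*z^2 + 2*z + 4, -z, 7*x + 3*y^2 - 1)
At (2, 1, 1): (-6, -1, 16).

(-6, -1, 16)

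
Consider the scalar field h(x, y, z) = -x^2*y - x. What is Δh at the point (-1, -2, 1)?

4

∂²h/∂x² = -2*y
∂²h/∂y² = 0
∂²h/∂z² = 0
∇²h = -2*y
At (-1, -2, 1): 4.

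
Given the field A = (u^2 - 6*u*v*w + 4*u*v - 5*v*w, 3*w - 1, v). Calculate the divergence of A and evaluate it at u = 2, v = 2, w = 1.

0

∂A₁/∂u = 2*u - 6*v*w + 4*v
∂A₂/∂v = 0
∂A₃/∂w = 0
∇·A = 2*u - 6*v*w + 4*v
At (2, 2, 1): 0.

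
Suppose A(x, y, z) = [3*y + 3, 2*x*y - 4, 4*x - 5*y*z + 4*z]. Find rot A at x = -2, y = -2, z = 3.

(∇×A)₁ = ∂A₃/∂y − ∂A₂/∂z = -5*z
(∇×A)₂ = ∂A₁/∂z − ∂A₃/∂x = -4
(∇×A)₃ = ∂A₂/∂x − ∂A₁/∂y = 2*y - 3
∇×A = (-5*z, -4, 2*y - 3)
At (-2, -2, 3): (-15, -4, -7).

(-15, -4, -7)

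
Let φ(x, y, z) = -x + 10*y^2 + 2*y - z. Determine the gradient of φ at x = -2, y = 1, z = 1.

∂φ/∂x = -1
∂φ/∂y = 20*y + 2
∂φ/∂z = -1
∇φ = (-1, 20*y + 2, -1)
At (-2, 1, 1): (-1, 22, -1).

(-1, 22, -1)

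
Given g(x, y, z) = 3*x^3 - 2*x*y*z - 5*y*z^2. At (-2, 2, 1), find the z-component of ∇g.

-12

(∇g)_3 = ∂g/∂z = -2*x*y - 10*y*z
At (-2, 2, 1): -12.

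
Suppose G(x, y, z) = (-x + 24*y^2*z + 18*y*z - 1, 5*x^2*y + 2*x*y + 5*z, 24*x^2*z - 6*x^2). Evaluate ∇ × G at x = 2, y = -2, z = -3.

(-5, 372, -278)

(∇×G)₁ = ∂G₃/∂y − ∂G₂/∂z = -5
(∇×G)₂ = ∂G₁/∂z − ∂G₃/∂x = -48*x*z + 12*x + 24*y^2 + 18*y
(∇×G)₃ = ∂G₂/∂x − ∂G₁/∂y = 10*x*y - 48*y*z + 2*y - 18*z
∇×G = (-5, -48*x*z + 12*x + 24*y^2 + 18*y, 10*x*y - 48*y*z + 2*y - 18*z)
At (2, -2, -3): (-5, 372, -278).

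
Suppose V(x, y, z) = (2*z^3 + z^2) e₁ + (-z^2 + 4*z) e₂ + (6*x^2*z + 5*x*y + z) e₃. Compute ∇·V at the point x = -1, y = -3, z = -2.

∂V₁/∂x = 0
∂V₂/∂y = 0
∂V₃/∂z = 6*x^2 + 1
∇·V = 6*x^2 + 1
At (-1, -3, -2): 7.

7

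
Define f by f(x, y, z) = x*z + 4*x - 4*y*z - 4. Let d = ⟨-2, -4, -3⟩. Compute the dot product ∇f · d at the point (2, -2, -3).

-80

∂f/∂x = z + 4
∂f/∂y = -4*z
∂f/∂z = x - 4*y
∇f at (2, -2, -3) = (1, 12, 10)
∇f · d = (1)(-2) + (12)(-4) + (10)(-3) = -80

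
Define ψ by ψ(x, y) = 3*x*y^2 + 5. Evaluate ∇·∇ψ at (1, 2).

∂²ψ/∂x² = 0
∂²ψ/∂y² = 6*x
∇²ψ = 6*x
At (1, 2): 6.

6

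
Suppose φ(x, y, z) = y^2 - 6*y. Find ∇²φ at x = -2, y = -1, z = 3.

2

∂²φ/∂x² = 0
∂²φ/∂y² = 2
∂²φ/∂z² = 0
∇²φ = 2
At (-2, -1, 3): 2.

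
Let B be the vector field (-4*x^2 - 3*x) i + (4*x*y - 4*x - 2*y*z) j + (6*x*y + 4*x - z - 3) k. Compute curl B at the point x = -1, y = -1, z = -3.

(-8, 2, -8)

(∇×B)₁ = ∂B₃/∂y − ∂B₂/∂z = 6*x + 2*y
(∇×B)₂ = ∂B₁/∂z − ∂B₃/∂x = -6*y - 4
(∇×B)₃ = ∂B₂/∂x − ∂B₁/∂y = 4*y - 4
∇×B = (6*x + 2*y, -6*y - 4, 4*y - 4)
At (-1, -1, -3): (-8, 2, -8).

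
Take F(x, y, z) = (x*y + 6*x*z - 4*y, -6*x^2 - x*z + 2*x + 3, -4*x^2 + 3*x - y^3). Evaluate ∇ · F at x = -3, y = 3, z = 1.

9

∂F₁/∂x = y + 6*z
∂F₂/∂y = 0
∂F₃/∂z = 0
∇·F = y + 6*z
At (-3, 3, 1): 9.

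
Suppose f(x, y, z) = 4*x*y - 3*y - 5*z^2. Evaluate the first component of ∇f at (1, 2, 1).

8

(∇f)_1 = ∂f/∂x = 4*y
At (1, 2, 1): 8.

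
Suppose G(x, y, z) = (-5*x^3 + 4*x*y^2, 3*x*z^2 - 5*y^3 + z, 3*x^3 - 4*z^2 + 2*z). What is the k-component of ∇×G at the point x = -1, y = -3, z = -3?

(∇×G)_3 = ∂G₂/∂x − ∂G₁/∂y
= 3*z^2 − (8*x*y)
= -8*x*y + 3*z^2
At (-1, -3, -3): 3.

3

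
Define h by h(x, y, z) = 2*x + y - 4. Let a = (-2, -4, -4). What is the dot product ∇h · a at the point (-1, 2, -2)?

∂h/∂x = 2
∂h/∂y = 1
∂h/∂z = 0
∇h at (-1, 2, -2) = (2, 1, 0)
∇h · a = (2)(-2) + (1)(-4) + (0)(-4) = -8

-8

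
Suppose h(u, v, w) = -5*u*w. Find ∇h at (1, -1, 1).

∂h/∂u = -5*w
∂h/∂v = 0
∂h/∂w = -5*u
∇h = (-5*w, 0, -5*u)
At (1, -1, 1): (-5, 0, -5).

(-5, 0, -5)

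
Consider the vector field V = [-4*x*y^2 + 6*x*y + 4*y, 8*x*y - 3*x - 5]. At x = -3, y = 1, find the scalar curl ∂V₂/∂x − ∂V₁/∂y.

∂V₂/∂x = 8*y - 3
∂V₁/∂y = -8*x*y + 6*x + 4
Scalar curl = 8*x*y - 6*x + 8*y - 7
At (-3, 1): -5.

-5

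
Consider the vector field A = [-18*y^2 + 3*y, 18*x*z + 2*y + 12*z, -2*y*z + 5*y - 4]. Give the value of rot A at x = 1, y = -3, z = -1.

(∇×A)₁ = ∂A₃/∂y − ∂A₂/∂z = -18*x - 2*z - 7
(∇×A)₂ = ∂A₁/∂z − ∂A₃/∂x = 0
(∇×A)₃ = ∂A₂/∂x − ∂A₁/∂y = 36*y + 18*z - 3
∇×A = (-18*x - 2*z - 7, 0, 36*y + 18*z - 3)
At (1, -3, -1): (-23, 0, -129).

(-23, 0, -129)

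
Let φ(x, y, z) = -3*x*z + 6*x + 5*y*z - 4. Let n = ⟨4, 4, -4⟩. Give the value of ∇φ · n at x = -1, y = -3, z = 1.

∂φ/∂x = -3*z + 6
∂φ/∂y = 5*z
∂φ/∂z = -3*x + 5*y
∇φ at (-1, -3, 1) = (3, 5, -12)
∇φ · n = (3)(4) + (5)(4) + (-12)(-4) = 80

80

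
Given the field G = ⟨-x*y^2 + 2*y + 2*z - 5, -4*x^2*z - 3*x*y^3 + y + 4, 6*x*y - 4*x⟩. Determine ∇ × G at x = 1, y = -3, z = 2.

(∇×G)₁ = ∂G₃/∂y − ∂G₂/∂z = 4*x^2 + 6*x
(∇×G)₂ = ∂G₁/∂z − ∂G₃/∂x = -6*y + 6
(∇×G)₃ = ∂G₂/∂x − ∂G₁/∂y = 2*x*y - 8*x*z - 3*y^3 - 2
∇×G = (4*x^2 + 6*x, -6*y + 6, 2*x*y - 8*x*z - 3*y^3 - 2)
At (1, -3, 2): (10, 24, 57).

(10, 24, 57)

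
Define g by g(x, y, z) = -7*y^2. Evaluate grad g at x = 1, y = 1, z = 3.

∂g/∂x = 0
∂g/∂y = -14*y
∂g/∂z = 0
∇g = (0, -14*y, 0)
At (1, 1, 3): (0, -14, 0).

(0, -14, 0)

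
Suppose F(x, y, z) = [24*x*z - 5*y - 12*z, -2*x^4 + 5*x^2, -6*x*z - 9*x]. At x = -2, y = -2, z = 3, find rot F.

(0, -33, 49)

(∇×F)₁ = ∂F₃/∂y − ∂F₂/∂z = 0
(∇×F)₂ = ∂F₁/∂z − ∂F₃/∂x = 24*x + 6*z - 3
(∇×F)₃ = ∂F₂/∂x − ∂F₁/∂y = -8*x^3 + 10*x + 5
∇×F = (0, 24*x + 6*z - 3, -8*x^3 + 10*x + 5)
At (-2, -2, 3): (0, -33, 49).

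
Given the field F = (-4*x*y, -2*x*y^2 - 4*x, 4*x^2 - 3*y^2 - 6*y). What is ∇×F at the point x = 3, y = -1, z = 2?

(∇×F)₁ = ∂F₃/∂y − ∂F₂/∂z = -6*y - 6
(∇×F)₂ = ∂F₁/∂z − ∂F₃/∂x = -8*x
(∇×F)₃ = ∂F₂/∂x − ∂F₁/∂y = 4*x - 2*y^2 - 4
∇×F = (-6*y - 6, -8*x, 4*x - 2*y^2 - 4)
At (3, -1, 2): (0, -24, 6).

(0, -24, 6)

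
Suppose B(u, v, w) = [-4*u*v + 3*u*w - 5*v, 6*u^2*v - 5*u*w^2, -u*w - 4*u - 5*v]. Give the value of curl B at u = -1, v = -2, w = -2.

(15, -1, 5)

(∇×B)₁ = ∂B₃/∂v − ∂B₂/∂w = 10*u*w - 5
(∇×B)₂ = ∂B₁/∂w − ∂B₃/∂u = 3*u + w + 4
(∇×B)₃ = ∂B₂/∂u − ∂B₁/∂v = 12*u*v + 4*u - 5*w^2 + 5
∇×B = (10*u*w - 5, 3*u + w + 4, 12*u*v + 4*u - 5*w^2 + 5)
At (-1, -2, -2): (15, -1, 5).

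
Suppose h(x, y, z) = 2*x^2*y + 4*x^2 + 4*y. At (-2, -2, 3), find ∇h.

∂h/∂x = 4*x*y + 8*x
∂h/∂y = 2*x^2 + 4
∂h/∂z = 0
∇h = (4*x*y + 8*x, 2*x^2 + 4, 0)
At (-2, -2, 3): (0, 12, 0).

(0, 12, 0)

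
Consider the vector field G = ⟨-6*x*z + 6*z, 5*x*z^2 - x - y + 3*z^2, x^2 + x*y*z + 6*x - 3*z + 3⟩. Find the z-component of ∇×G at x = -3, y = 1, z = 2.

19

(∇×G)_3 = ∂G₂/∂x − ∂G₁/∂y
= 5*z^2 - 1 − (0)
= 5*z^2 - 1
At (-3, 1, 2): 19.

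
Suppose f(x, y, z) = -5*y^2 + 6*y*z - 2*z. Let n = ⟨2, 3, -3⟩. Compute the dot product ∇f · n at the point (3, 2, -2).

∂f/∂x = 0
∂f/∂y = -10*y + 6*z
∂f/∂z = 6*y - 2
∇f at (3, 2, -2) = (0, -32, 10)
∇f · n = (0)(2) + (-32)(3) + (10)(-3) = -126

-126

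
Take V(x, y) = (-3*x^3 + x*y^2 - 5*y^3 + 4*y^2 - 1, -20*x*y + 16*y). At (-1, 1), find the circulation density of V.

-11

∂V₂/∂x = -20*y
∂V₁/∂y = 2*x*y - 15*y^2 + 8*y
Scalar curl = -2*x*y + 15*y^2 - 28*y
At (-1, 1): -11.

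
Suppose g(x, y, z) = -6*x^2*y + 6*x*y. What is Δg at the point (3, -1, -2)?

12

∂²g/∂x² = -12*y
∂²g/∂y² = 0
∂²g/∂z² = 0
∇²g = -12*y
At (3, -1, -2): 12.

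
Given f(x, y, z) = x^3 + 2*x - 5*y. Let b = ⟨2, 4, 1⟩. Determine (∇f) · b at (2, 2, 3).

∂f/∂x = 3*x^2 + 2
∂f/∂y = -5
∂f/∂z = 0
∇f at (2, 2, 3) = (14, -5, 0)
∇f · b = (14)(2) + (-5)(4) + (0)(1) = 8

8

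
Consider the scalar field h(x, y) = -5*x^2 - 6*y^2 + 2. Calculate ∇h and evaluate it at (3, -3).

∂h/∂x = -10*x
∂h/∂y = -12*y
∇h = (-10*x, -12*y)
At (3, -3): (-30, 36).

(-30, 36)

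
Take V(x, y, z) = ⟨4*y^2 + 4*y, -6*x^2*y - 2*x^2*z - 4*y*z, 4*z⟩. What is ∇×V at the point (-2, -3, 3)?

(-4, 0, -28)

(∇×V)₁ = ∂V₃/∂y − ∂V₂/∂z = 2*x^2 + 4*y
(∇×V)₂ = ∂V₁/∂z − ∂V₃/∂x = 0
(∇×V)₃ = ∂V₂/∂x − ∂V₁/∂y = -12*x*y - 4*x*z - 8*y - 4
∇×V = (2*x^2 + 4*y, 0, -12*x*y - 4*x*z - 8*y - 4)
At (-2, -3, 3): (-4, 0, -28).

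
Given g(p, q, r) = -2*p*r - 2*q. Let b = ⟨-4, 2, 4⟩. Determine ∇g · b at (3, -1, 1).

-20

∂g/∂p = -2*r
∂g/∂q = -2
∂g/∂r = -2*p
∇g at (3, -1, 1) = (-2, -2, -6)
∇g · b = (-2)(-4) + (-2)(2) + (-6)(4) = -20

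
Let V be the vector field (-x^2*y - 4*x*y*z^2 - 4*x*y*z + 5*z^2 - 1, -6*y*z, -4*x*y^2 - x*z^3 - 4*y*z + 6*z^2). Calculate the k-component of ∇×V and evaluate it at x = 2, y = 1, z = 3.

(∇×V)_3 = ∂V₂/∂x − ∂V₁/∂y
= 0 − (-x^2 - 4*x*z^2 - 4*x*z)
= x^2 + 4*x*z^2 + 4*x*z
At (2, 1, 3): 100.

100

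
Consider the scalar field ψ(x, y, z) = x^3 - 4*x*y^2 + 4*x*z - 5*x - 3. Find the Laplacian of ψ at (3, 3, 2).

∂²ψ/∂x² = 6*x
∂²ψ/∂y² = -8*x
∂²ψ/∂z² = 0
∇²ψ = -2*x
At (3, 3, 2): -6.

-6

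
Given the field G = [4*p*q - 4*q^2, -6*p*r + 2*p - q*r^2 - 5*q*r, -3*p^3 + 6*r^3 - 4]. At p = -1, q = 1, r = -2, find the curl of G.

(∇×G)₁ = ∂G₃/∂q − ∂G₂/∂r = 6*p + 2*q*r + 5*q
(∇×G)₂ = ∂G₁/∂r − ∂G₃/∂p = 9*p^2
(∇×G)₃ = ∂G₂/∂p − ∂G₁/∂q = -4*p + 8*q - 6*r + 2
∇×G = (6*p + 2*q*r + 5*q, 9*p^2, -4*p + 8*q - 6*r + 2)
At (-1, 1, -2): (-5, 9, 26).

(-5, 9, 26)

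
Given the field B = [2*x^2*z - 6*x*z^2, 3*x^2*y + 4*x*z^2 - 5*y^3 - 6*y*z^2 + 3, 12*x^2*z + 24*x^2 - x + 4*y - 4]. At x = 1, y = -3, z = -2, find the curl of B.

(92, 27, -2)

(∇×B)₁ = ∂B₃/∂y − ∂B₂/∂z = -8*x*z + 12*y*z + 4
(∇×B)₂ = ∂B₁/∂z − ∂B₃/∂x = 2*x^2 - 36*x*z - 48*x + 1
(∇×B)₃ = ∂B₂/∂x − ∂B₁/∂y = 6*x*y + 4*z^2
∇×B = (-8*x*z + 12*y*z + 4, 2*x^2 - 36*x*z - 48*x + 1, 6*x*y + 4*z^2)
At (1, -3, -2): (92, 27, -2).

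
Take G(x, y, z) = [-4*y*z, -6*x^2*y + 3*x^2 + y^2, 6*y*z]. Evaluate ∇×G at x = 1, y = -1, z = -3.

(∇×G)₁ = ∂G₃/∂y − ∂G₂/∂z = 6*z
(∇×G)₂ = ∂G₁/∂z − ∂G₃/∂x = -4*y
(∇×G)₃ = ∂G₂/∂x − ∂G₁/∂y = -12*x*y + 6*x + 4*z
∇×G = (6*z, -4*y, -12*x*y + 6*x + 4*z)
At (1, -1, -3): (-18, 4, 6).

(-18, 4, 6)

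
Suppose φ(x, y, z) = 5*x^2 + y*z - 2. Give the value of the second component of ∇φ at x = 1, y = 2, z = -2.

(∇φ)_2 = ∂φ/∂y = z
At (1, 2, -2): -2.

-2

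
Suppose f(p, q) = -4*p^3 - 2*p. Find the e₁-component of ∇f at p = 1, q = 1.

-14

(∇f)_1 = ∂f/∂p = -12*p^2 - 2
At (1, 1): -14.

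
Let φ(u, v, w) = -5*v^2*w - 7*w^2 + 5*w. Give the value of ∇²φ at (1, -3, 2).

-34

∂²φ/∂u² = 0
∂²φ/∂v² = -10*w
∂²φ/∂w² = -14
∇²φ = -10*w - 14
At (1, -3, 2): -34.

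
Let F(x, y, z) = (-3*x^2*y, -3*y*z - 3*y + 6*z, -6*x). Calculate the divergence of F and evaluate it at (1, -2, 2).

3

∂F₁/∂x = -6*x*y
∂F₂/∂y = -3*z - 3
∂F₃/∂z = 0
∇·F = -6*x*y - 3*z - 3
At (1, -2, 2): 3.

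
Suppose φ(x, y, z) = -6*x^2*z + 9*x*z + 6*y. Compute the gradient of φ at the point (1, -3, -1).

(3, 6, 3)

∂φ/∂x = -12*x*z + 9*z
∂φ/∂y = 6
∂φ/∂z = -6*x^2 + 9*x
∇φ = (-12*x*z + 9*z, 6, -6*x^2 + 9*x)
At (1, -3, -1): (3, 6, 3).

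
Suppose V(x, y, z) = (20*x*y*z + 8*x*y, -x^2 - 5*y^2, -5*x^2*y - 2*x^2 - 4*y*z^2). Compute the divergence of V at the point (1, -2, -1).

∂V₁/∂x = 20*y*z + 8*y
∂V₂/∂y = -10*y
∂V₃/∂z = -8*y*z
∇·V = 12*y*z - 2*y
At (1, -2, -1): 28.

28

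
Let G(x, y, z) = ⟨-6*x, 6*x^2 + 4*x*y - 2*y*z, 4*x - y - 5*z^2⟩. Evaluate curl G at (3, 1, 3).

(∇×G)₁ = ∂G₃/∂y − ∂G₂/∂z = 2*y - 1
(∇×G)₂ = ∂G₁/∂z − ∂G₃/∂x = -4
(∇×G)₃ = ∂G₂/∂x − ∂G₁/∂y = 12*x + 4*y
∇×G = (2*y - 1, -4, 12*x + 4*y)
At (3, 1, 3): (1, -4, 40).

(1, -4, 40)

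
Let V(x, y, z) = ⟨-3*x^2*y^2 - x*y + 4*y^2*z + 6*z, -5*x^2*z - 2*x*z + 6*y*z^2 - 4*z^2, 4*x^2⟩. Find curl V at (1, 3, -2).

(∇×V)₁ = ∂V₃/∂y − ∂V₂/∂z = 5*x^2 + 2*x - 12*y*z + 8*z
(∇×V)₂ = ∂V₁/∂z − ∂V₃/∂x = -8*x + 4*y^2 + 6
(∇×V)₃ = ∂V₂/∂x − ∂V₁/∂y = 6*x^2*y - 10*x*z + x - 8*y*z - 2*z
∇×V = (5*x^2 + 2*x - 12*y*z + 8*z, -8*x + 4*y^2 + 6, 6*x^2*y - 10*x*z + x - 8*y*z - 2*z)
At (1, 3, -2): (63, 34, 91).

(63, 34, 91)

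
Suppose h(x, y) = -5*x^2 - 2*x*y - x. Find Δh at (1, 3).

∂²h/∂x² = -10
∂²h/∂y² = 0
∇²h = -10
At (1, 3): -10.

-10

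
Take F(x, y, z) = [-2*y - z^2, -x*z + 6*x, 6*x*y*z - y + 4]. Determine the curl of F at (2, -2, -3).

(-35, -30, 11)

(∇×F)₁ = ∂F₃/∂y − ∂F₂/∂z = 6*x*z + x - 1
(∇×F)₂ = ∂F₁/∂z − ∂F₃/∂x = -6*y*z - 2*z
(∇×F)₃ = ∂F₂/∂x − ∂F₁/∂y = -z + 8
∇×F = (6*x*z + x - 1, -6*y*z - 2*z, -z + 8)
At (2, -2, -3): (-35, -30, 11).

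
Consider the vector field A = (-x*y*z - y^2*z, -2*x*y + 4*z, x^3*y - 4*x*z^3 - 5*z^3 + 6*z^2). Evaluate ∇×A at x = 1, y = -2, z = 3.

(∇×A)₁ = ∂A₃/∂y − ∂A₂/∂z = x^3 - 4
(∇×A)₂ = ∂A₁/∂z − ∂A₃/∂x = -3*x^2*y - x*y - y^2 + 4*z^3
(∇×A)₃ = ∂A₂/∂x − ∂A₁/∂y = x*z + 2*y*z - 2*y
∇×A = (x^3 - 4, -3*x^2*y - x*y - y^2 + 4*z^3, x*z + 2*y*z - 2*y)
At (1, -2, 3): (-3, 112, -5).

(-3, 112, -5)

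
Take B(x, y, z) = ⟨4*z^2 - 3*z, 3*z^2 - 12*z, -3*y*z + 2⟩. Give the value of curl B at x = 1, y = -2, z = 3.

(-15, 21, 0)

(∇×B)₁ = ∂B₃/∂y − ∂B₂/∂z = -9*z + 12
(∇×B)₂ = ∂B₁/∂z − ∂B₃/∂x = 8*z - 3
(∇×B)₃ = ∂B₂/∂x − ∂B₁/∂y = 0
∇×B = (-9*z + 12, 8*z - 3, 0)
At (1, -2, 3): (-15, 21, 0).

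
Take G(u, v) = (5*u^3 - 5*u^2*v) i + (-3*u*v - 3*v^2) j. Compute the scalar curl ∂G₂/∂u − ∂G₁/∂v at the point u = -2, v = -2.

26

∂G₂/∂u = -3*v
∂G₁/∂v = -5*u^2
Scalar curl = 5*u^2 - 3*v
At (-2, -2): 26.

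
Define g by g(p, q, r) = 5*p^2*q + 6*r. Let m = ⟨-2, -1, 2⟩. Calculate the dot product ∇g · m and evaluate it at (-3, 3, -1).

147

∂g/∂p = 10*p*q
∂g/∂q = 5*p^2
∂g/∂r = 6
∇g at (-3, 3, -1) = (-90, 45, 6)
∇g · m = (-90)(-2) + (45)(-1) + (6)(2) = 147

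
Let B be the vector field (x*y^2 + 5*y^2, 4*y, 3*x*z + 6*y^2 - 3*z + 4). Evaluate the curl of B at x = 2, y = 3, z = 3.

(36, -9, -42)

(∇×B)₁ = ∂B₃/∂y − ∂B₂/∂z = 12*y
(∇×B)₂ = ∂B₁/∂z − ∂B₃/∂x = -3*z
(∇×B)₃ = ∂B₂/∂x − ∂B₁/∂y = -2*x*y - 10*y
∇×B = (12*y, -3*z, -2*x*y - 10*y)
At (2, 3, 3): (36, -9, -42).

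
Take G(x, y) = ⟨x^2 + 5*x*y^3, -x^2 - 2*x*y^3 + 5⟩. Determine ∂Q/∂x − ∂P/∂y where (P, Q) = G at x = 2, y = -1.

∂G₂/∂x = -2*x - 2*y^3
∂G₁/∂y = 15*x*y^2
Scalar curl = -15*x*y^2 - 2*x - 2*y^3
At (2, -1): -32.

-32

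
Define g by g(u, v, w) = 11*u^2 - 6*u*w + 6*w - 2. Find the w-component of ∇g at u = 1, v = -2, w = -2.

0

(∇g)_3 = ∂g/∂w = -6*u + 6
At (1, -2, -2): 0.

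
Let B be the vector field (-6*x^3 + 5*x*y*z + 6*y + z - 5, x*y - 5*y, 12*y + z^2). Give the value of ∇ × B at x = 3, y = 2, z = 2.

(12, 31, -34)

(∇×B)₁ = ∂B₃/∂y − ∂B₂/∂z = 12
(∇×B)₂ = ∂B₁/∂z − ∂B₃/∂x = 5*x*y + 1
(∇×B)₃ = ∂B₂/∂x − ∂B₁/∂y = -5*x*z + y - 6
∇×B = (12, 5*x*y + 1, -5*x*z + y - 6)
At (3, 2, 2): (12, 31, -34).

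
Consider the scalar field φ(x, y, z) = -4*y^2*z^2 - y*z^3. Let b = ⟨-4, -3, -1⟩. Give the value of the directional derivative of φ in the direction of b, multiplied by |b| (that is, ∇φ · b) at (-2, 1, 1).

38

∂φ/∂x = 0
∂φ/∂y = -8*y*z^2 - z^3
∂φ/∂z = -8*y^2*z - 3*y*z^2
∇φ at (-2, 1, 1) = (0, -9, -11)
∇φ · b = (0)(-4) + (-9)(-3) + (-11)(-1) = 38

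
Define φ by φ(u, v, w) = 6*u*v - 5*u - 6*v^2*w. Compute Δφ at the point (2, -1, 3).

∂²φ/∂u² = 0
∂²φ/∂v² = -12*w
∂²φ/∂w² = 0
∇²φ = -12*w
At (2, -1, 3): -36.

-36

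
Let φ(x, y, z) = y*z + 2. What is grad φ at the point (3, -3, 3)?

∂φ/∂x = 0
∂φ/∂y = z
∂φ/∂z = y
∇φ = (0, z, y)
At (3, -3, 3): (0, 3, -3).

(0, 3, -3)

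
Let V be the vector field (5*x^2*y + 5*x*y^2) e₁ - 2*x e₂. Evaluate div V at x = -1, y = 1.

-5

∂V₁/∂x = 10*x*y + 5*y^2
∂V₂/∂y = 0
∇·V = 10*x*y + 5*y^2
At (-1, 1): -5.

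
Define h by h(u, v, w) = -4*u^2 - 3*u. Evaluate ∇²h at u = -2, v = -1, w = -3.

-8

∂²h/∂u² = -8
∂²h/∂v² = 0
∂²h/∂w² = 0
∇²h = -8
At (-2, -1, -3): -8.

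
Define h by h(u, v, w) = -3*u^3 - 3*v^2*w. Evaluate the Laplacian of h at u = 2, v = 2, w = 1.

∂²h/∂u² = -18*u
∂²h/∂v² = -6*w
∂²h/∂w² = 0
∇²h = -18*u - 6*w
At (2, 2, 1): -42.

-42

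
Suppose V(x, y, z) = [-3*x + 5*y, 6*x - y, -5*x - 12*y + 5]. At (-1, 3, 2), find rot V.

(∇×V)₁ = ∂V₃/∂y − ∂V₂/∂z = -12
(∇×V)₂ = ∂V₁/∂z − ∂V₃/∂x = 5
(∇×V)₃ = ∂V₂/∂x − ∂V₁/∂y = 1
∇×V = (-12, 5, 1)
At (-1, 3, 2): (-12, 5, 1).

(-12, 5, 1)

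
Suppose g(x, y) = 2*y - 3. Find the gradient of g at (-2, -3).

∂g/∂x = 0
∂g/∂y = 2
∇g = (0, 2)
At (-2, -3): (0, 2).

(0, 2)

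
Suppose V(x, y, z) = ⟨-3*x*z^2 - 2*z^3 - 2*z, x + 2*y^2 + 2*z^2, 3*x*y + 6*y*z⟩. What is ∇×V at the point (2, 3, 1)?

(∇×V)₁ = ∂V₃/∂y − ∂V₂/∂z = 3*x + 2*z
(∇×V)₂ = ∂V₁/∂z − ∂V₃/∂x = -6*x*z - 3*y - 6*z^2 - 2
(∇×V)₃ = ∂V₂/∂x − ∂V₁/∂y = 1
∇×V = (3*x + 2*z, -6*x*z - 3*y - 6*z^2 - 2, 1)
At (2, 3, 1): (8, -29, 1).

(8, -29, 1)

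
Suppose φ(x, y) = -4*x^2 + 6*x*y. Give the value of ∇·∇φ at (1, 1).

-8

∂²φ/∂x² = -8
∂²φ/∂y² = 0
∇²φ = -8
At (1, 1): -8.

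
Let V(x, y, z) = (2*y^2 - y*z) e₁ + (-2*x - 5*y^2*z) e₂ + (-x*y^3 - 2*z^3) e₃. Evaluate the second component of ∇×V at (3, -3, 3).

-24

(∇×V)_2 = ∂V₁/∂z − ∂V₃/∂x
= -y − (-y^3)
= y^3 - y
At (3, -3, 3): -24.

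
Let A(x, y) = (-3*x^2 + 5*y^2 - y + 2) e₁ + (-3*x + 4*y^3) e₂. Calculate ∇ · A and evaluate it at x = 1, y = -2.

∂A₁/∂x = -6*x
∂A₂/∂y = 12*y^2
∇·A = -6*x + 12*y^2
At (1, -2): 42.

42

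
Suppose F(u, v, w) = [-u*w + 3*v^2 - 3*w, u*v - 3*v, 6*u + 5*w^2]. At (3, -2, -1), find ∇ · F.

-9

∂F₁/∂u = -w
∂F₂/∂v = u - 3
∂F₃/∂w = 10*w
∇·F = u + 9*w - 3
At (3, -2, -1): -9.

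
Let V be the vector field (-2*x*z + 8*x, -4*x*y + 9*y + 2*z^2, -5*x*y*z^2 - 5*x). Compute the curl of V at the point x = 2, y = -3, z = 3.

(-102, -134, 12)

(∇×V)₁ = ∂V₃/∂y − ∂V₂/∂z = -5*x*z^2 - 4*z
(∇×V)₂ = ∂V₁/∂z − ∂V₃/∂x = -2*x + 5*y*z^2 + 5
(∇×V)₃ = ∂V₂/∂x − ∂V₁/∂y = -4*y
∇×V = (-5*x*z^2 - 4*z, -2*x + 5*y*z^2 + 5, -4*y)
At (2, -3, 3): (-102, -134, 12).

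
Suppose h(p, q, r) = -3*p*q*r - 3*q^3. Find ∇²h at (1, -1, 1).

18

∂²h/∂p² = 0
∂²h/∂q² = -18*q
∂²h/∂r² = 0
∇²h = -18*q
At (1, -1, 1): 18.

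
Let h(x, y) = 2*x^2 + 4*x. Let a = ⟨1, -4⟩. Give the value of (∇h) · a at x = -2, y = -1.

-4

∂h/∂x = 4*x + 4
∂h/∂y = 0
∇h at (-2, -1) = (-4, 0)
∇h · a = (-4)(1) + (0)(-4) = -4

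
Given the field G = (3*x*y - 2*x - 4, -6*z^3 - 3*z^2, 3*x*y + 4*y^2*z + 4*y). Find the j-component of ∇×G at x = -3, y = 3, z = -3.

(∇×G)_2 = ∂G₁/∂z − ∂G₃/∂x
= 0 − (3*y)
= -3*y
At (-3, 3, -3): -9.

-9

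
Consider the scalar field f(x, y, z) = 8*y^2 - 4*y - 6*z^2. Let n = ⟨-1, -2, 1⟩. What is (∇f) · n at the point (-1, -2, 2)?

48

∂f/∂x = 0
∂f/∂y = 16*y - 4
∂f/∂z = -12*z
∇f at (-1, -2, 2) = (0, -36, -24)
∇f · n = (0)(-1) + (-36)(-2) + (-24)(1) = 48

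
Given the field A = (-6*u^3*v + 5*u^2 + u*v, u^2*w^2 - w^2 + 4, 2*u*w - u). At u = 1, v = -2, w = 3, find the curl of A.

(0, -5, 23)

(∇×A)₁ = ∂A₃/∂v − ∂A₂/∂w = -2*u^2*w + 2*w
(∇×A)₂ = ∂A₁/∂w − ∂A₃/∂u = -2*w + 1
(∇×A)₃ = ∂A₂/∂u − ∂A₁/∂v = 6*u^3 + 2*u*w^2 - u
∇×A = (-2*u^2*w + 2*w, -2*w + 1, 6*u^3 + 2*u*w^2 - u)
At (1, -2, 3): (0, -5, 23).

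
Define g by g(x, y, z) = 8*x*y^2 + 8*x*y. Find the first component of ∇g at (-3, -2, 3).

(∇g)_1 = ∂g/∂x = 8*y^2 + 8*y
At (-3, -2, 3): 16.

16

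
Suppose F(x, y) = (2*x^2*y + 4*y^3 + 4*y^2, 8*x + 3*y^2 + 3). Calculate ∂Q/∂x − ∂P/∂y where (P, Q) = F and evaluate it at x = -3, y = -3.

∂F₂/∂x = 8
∂F₁/∂y = 2*x^2 + 12*y^2 + 8*y
Scalar curl = -2*x^2 - 12*y^2 - 8*y + 8
At (-3, -3): -94.

-94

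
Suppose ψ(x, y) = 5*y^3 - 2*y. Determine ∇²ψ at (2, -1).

∂²ψ/∂x² = 0
∂²ψ/∂y² = 30*y
∇²ψ = 30*y
At (2, -1): -30.

-30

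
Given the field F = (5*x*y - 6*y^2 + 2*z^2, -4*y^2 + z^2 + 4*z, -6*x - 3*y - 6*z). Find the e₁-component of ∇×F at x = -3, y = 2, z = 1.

(∇×F)_1 = ∂F₃/∂y − ∂F₂/∂z
= -3 − (2*z + 4)
= -2*z - 7
At (-3, 2, 1): -9.

-9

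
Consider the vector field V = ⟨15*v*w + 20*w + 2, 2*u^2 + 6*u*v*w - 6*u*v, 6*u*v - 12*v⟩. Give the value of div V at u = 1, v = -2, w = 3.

∂V₁/∂u = 0
∂V₂/∂v = 6*u*w - 6*u
∂V₃/∂w = 0
∇·V = 6*u*w - 6*u
At (1, -2, 3): 12.

12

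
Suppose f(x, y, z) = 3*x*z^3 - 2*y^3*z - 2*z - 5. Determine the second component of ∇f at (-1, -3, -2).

108

(∇f)_2 = ∂f/∂y = -6*y^2*z
At (-1, -3, -2): 108.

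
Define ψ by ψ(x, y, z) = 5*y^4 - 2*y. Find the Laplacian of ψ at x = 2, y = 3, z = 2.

540

∂²ψ/∂x² = 0
∂²ψ/∂y² = 60*y^2
∂²ψ/∂z² = 0
∇²ψ = 60*y^2
At (2, 3, 2): 540.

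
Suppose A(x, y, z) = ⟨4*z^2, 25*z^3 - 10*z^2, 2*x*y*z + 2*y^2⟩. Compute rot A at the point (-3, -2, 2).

(-280, 24, 0)

(∇×A)₁ = ∂A₃/∂y − ∂A₂/∂z = 2*x*z + 4*y - 75*z^2 + 20*z
(∇×A)₂ = ∂A₁/∂z − ∂A₃/∂x = -2*y*z + 8*z
(∇×A)₃ = ∂A₂/∂x − ∂A₁/∂y = 0
∇×A = (2*x*z + 4*y - 75*z^2 + 20*z, -2*y*z + 8*z, 0)
At (-3, -2, 2): (-280, 24, 0).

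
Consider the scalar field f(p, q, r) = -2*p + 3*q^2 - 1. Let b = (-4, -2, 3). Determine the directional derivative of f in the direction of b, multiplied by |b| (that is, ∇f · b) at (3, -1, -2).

20

∂f/∂p = -2
∂f/∂q = 6*q
∂f/∂r = 0
∇f at (3, -1, -2) = (-2, -6, 0)
∇f · b = (-2)(-4) + (-6)(-2) + (0)(3) = 20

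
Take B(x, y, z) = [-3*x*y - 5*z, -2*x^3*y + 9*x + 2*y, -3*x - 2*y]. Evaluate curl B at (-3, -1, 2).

(∇×B)₁ = ∂B₃/∂y − ∂B₂/∂z = -2
(∇×B)₂ = ∂B₁/∂z − ∂B₃/∂x = -2
(∇×B)₃ = ∂B₂/∂x − ∂B₁/∂y = -6*x^2*y + 3*x + 9
∇×B = (-2, -2, -6*x^2*y + 3*x + 9)
At (-3, -1, 2): (-2, -2, 54).

(-2, -2, 54)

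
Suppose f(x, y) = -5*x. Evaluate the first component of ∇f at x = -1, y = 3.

(∇f)_1 = ∂f/∂x = -5
At (-1, 3): -5.

-5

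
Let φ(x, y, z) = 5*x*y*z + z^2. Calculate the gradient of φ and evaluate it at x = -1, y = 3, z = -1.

(-15, 5, -17)

∂φ/∂x = 5*y*z
∂φ/∂y = 5*x*z
∂φ/∂z = 5*x*y + 2*z
∇φ = (5*y*z, 5*x*z, 5*x*y + 2*z)
At (-1, 3, -1): (-15, 5, -17).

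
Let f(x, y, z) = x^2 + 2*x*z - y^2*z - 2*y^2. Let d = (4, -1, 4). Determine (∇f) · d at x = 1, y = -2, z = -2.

∂f/∂x = 2*x + 2*z
∂f/∂y = -2*y*z - 4*y
∂f/∂z = 2*x - y^2
∇f at (1, -2, -2) = (-2, 0, -2)
∇f · d = (-2)(4) + (0)(-1) + (-2)(4) = -16

-16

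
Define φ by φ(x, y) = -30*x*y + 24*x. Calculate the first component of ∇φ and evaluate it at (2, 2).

(∇φ)_1 = ∂φ/∂x = -30*y + 24
At (2, 2): -36.

-36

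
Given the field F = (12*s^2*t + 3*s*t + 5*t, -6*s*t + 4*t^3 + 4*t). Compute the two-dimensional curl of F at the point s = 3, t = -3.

∂F₂/∂s = -6*t
∂F₁/∂t = 12*s^2 + 3*s + 5
Scalar curl = -12*s^2 - 3*s - 6*t - 5
At (3, -3): -104.

-104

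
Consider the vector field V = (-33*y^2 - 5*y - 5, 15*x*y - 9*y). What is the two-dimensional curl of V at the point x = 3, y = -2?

∂V₂/∂x = 15*y
∂V₁/∂y = -66*y - 5
Scalar curl = 81*y + 5
At (3, -2): -157.

-157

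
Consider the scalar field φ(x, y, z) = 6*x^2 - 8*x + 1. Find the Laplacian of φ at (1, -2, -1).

∂²φ/∂x² = 12
∂²φ/∂y² = 0
∂²φ/∂z² = 0
∇²φ = 12
At (1, -2, -1): 12.

12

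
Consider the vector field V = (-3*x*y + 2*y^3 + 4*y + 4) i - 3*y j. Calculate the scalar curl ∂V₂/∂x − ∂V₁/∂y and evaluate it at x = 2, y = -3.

-52

∂V₂/∂x = 0
∂V₁/∂y = -3*x + 6*y^2 + 4
Scalar curl = 3*x - 6*y^2 - 4
At (2, -3): -52.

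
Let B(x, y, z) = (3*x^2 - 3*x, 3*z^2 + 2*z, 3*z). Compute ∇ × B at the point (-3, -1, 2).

(∇×B)₁ = ∂B₃/∂y − ∂B₂/∂z = -6*z - 2
(∇×B)₂ = ∂B₁/∂z − ∂B₃/∂x = 0
(∇×B)₃ = ∂B₂/∂x − ∂B₁/∂y = 0
∇×B = (-6*z - 2, 0, 0)
At (-3, -1, 2): (-14, 0, 0).

(-14, 0, 0)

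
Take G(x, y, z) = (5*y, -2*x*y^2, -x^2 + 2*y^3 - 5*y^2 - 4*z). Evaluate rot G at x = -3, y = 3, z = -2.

(∇×G)₁ = ∂G₃/∂y − ∂G₂/∂z = 6*y^2 - 10*y
(∇×G)₂ = ∂G₁/∂z − ∂G₃/∂x = 2*x
(∇×G)₃ = ∂G₂/∂x − ∂G₁/∂y = -2*y^2 - 5
∇×G = (6*y^2 - 10*y, 2*x, -2*y^2 - 5)
At (-3, 3, -2): (24, -6, -23).

(24, -6, -23)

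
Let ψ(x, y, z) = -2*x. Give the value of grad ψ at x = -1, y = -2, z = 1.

(-2, 0, 0)

∂ψ/∂x = -2
∂ψ/∂y = 0
∂ψ/∂z = 0
∇ψ = (-2, 0, 0)
At (-1, -2, 1): (-2, 0, 0).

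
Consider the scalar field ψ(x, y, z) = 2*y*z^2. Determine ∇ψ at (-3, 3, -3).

∂ψ/∂x = 0
∂ψ/∂y = 2*z^2
∂ψ/∂z = 4*y*z
∇ψ = (0, 2*z^2, 4*y*z)
At (-3, 3, -3): (0, 18, -36).

(0, 18, -36)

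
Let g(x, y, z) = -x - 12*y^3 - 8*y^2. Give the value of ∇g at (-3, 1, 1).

∂g/∂x = -1
∂g/∂y = -36*y^2 - 16*y
∂g/∂z = 0
∇g = (-1, -36*y^2 - 16*y, 0)
At (-3, 1, 1): (-1, -52, 0).

(-1, -52, 0)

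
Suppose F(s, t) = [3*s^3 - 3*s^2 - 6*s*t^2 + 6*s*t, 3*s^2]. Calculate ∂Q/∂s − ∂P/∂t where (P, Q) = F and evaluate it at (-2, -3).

∂F₂/∂s = 6*s
∂F₁/∂t = -12*s*t + 6*s
Scalar curl = 12*s*t
At (-2, -3): 72.

72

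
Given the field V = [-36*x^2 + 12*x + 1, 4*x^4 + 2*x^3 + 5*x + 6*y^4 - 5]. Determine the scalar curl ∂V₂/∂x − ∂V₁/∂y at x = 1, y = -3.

∂V₂/∂x = 16*x^3 + 6*x^2 + 5
∂V₁/∂y = 0
Scalar curl = 16*x^3 + 6*x^2 + 5
At (1, -3): 27.

27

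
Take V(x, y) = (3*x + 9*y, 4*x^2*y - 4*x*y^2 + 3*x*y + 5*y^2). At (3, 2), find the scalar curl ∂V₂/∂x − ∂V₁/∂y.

29

∂V₂/∂x = 8*x*y - 4*y^2 + 3*y
∂V₁/∂y = 9
Scalar curl = 8*x*y - 4*y^2 + 3*y - 9
At (3, 2): 29.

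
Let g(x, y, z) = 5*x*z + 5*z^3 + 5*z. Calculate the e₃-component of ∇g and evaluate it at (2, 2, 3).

(∇g)_3 = ∂g/∂z = 5*x + 15*z^2 + 5
At (2, 2, 3): 150.

150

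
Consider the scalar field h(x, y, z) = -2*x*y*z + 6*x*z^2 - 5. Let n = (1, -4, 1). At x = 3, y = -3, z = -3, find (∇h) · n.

∂h/∂x = -2*y*z + 6*z^2
∂h/∂y = -2*x*z
∂h/∂z = -2*x*y + 12*x*z
∇h at (3, -3, -3) = (36, 18, -90)
∇h · n = (36)(1) + (18)(-4) + (-90)(1) = -126

-126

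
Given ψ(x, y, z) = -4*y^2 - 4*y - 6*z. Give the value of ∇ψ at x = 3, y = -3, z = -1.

∂ψ/∂x = 0
∂ψ/∂y = -8*y - 4
∂ψ/∂z = -6
∇ψ = (0, -8*y - 4, -6)
At (3, -3, -1): (0, 20, -6).

(0, 20, -6)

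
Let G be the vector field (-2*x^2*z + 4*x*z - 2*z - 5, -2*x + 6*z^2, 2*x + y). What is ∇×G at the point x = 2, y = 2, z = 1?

(∇×G)₁ = ∂G₃/∂y − ∂G₂/∂z = -12*z + 1
(∇×G)₂ = ∂G₁/∂z − ∂G₃/∂x = -2*x^2 + 4*x - 4
(∇×G)₃ = ∂G₂/∂x − ∂G₁/∂y = -2
∇×G = (-12*z + 1, -2*x^2 + 4*x - 4, -2)
At (2, 2, 1): (-11, -4, -2).

(-11, -4, -2)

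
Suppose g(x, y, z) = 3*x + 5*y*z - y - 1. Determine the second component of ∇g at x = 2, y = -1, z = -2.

(∇g)_2 = ∂g/∂y = 5*z - 1
At (2, -1, -2): -11.

-11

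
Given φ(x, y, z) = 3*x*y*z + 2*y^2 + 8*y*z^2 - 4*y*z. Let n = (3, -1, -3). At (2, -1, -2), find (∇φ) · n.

-96

∂φ/∂x = 3*y*z
∂φ/∂y = 3*x*z + 4*y + 8*z^2 - 4*z
∂φ/∂z = 3*x*y + 16*y*z - 4*y
∇φ at (2, -1, -2) = (6, 24, 30)
∇φ · n = (6)(3) + (24)(-1) + (30)(-3) = -96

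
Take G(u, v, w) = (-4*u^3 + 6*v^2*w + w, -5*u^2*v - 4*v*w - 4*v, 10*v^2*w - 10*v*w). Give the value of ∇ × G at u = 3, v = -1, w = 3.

(∇×G)₁ = ∂G₃/∂v − ∂G₂/∂w = 20*v*w + 4*v - 10*w
(∇×G)₂ = ∂G₁/∂w − ∂G₃/∂u = 6*v^2 + 1
(∇×G)₃ = ∂G₂/∂u − ∂G₁/∂v = -10*u*v - 12*v*w
∇×G = (20*v*w + 4*v - 10*w, 6*v^2 + 1, -10*u*v - 12*v*w)
At (3, -1, 3): (-94, 7, 66).

(-94, 7, 66)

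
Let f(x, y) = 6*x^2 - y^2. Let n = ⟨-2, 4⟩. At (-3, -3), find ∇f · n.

96

∂f/∂x = 12*x
∂f/∂y = -2*y
∇f at (-3, -3) = (-36, 6)
∇f · n = (-36)(-2) + (6)(4) = 96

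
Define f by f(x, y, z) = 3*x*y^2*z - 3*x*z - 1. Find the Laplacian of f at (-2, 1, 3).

-36

∂²f/∂x² = 0
∂²f/∂y² = 6*x*z
∂²f/∂z² = 0
∇²f = 6*x*z
At (-2, 1, 3): -36.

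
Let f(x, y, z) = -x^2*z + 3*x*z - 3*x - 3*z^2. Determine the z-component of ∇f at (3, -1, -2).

12

(∇f)_3 = ∂f/∂z = -x^2 + 3*x - 6*z
At (3, -1, -2): 12.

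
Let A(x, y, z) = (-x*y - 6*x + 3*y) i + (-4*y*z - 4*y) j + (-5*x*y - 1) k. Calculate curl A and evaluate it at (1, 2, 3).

(3, 10, -2)

(∇×A)₁ = ∂A₃/∂y − ∂A₂/∂z = -5*x + 4*y
(∇×A)₂ = ∂A₁/∂z − ∂A₃/∂x = 5*y
(∇×A)₃ = ∂A₂/∂x − ∂A₁/∂y = x - 3
∇×A = (-5*x + 4*y, 5*y, x - 3)
At (1, 2, 3): (3, 10, -2).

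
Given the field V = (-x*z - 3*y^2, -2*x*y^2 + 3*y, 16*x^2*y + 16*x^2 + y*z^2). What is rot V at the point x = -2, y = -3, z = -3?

(∇×V)₁ = ∂V₃/∂y − ∂V₂/∂z = 16*x^2 + z^2
(∇×V)₂ = ∂V₁/∂z − ∂V₃/∂x = -32*x*y - 33*x
(∇×V)₃ = ∂V₂/∂x − ∂V₁/∂y = -2*y^2 + 6*y
∇×V = (16*x^2 + z^2, -32*x*y - 33*x, -2*y^2 + 6*y)
At (-2, -3, -3): (73, -126, -36).

(73, -126, -36)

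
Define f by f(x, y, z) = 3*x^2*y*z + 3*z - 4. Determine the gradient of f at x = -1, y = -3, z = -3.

(-54, -9, -6)

∂f/∂x = 6*x*y*z
∂f/∂y = 3*x^2*z
∂f/∂z = 3*x^2*y + 3
∇f = (6*x*y*z, 3*x^2*z, 3*x^2*y + 3)
At (-1, -3, -3): (-54, -9, -6).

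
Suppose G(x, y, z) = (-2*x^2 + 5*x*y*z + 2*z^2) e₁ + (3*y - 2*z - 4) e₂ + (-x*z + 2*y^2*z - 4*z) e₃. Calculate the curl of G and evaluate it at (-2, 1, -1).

(∇×G)₁ = ∂G₃/∂y − ∂G₂/∂z = 4*y*z + 2
(∇×G)₂ = ∂G₁/∂z − ∂G₃/∂x = 5*x*y + 5*z
(∇×G)₃ = ∂G₂/∂x − ∂G₁/∂y = -5*x*z
∇×G = (4*y*z + 2, 5*x*y + 5*z, -5*x*z)
At (-2, 1, -1): (-2, -15, -10).

(-2, -15, -10)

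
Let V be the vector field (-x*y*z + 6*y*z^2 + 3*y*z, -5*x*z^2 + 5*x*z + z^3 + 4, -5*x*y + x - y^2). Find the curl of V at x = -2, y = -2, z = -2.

(∇×V)₁ = ∂V₃/∂y − ∂V₂/∂z = 10*x*z - 10*x - 2*y - 3*z^2
(∇×V)₂ = ∂V₁/∂z − ∂V₃/∂x = -x*y + 12*y*z + 8*y - 1
(∇×V)₃ = ∂V₂/∂x − ∂V₁/∂y = x*z - 11*z^2 + 2*z
∇×V = (10*x*z - 10*x - 2*y - 3*z^2, -x*y + 12*y*z + 8*y - 1, x*z - 11*z^2 + 2*z)
At (-2, -2, -2): (52, 27, -44).

(52, 27, -44)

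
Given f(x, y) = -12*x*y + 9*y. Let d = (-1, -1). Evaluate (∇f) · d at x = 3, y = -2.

3

∂f/∂x = -12*y
∂f/∂y = -12*x + 9
∇f at (3, -2) = (24, -27)
∇f · d = (24)(-1) + (-27)(-1) = 3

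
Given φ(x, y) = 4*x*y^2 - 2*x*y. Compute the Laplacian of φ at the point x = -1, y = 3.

∂²φ/∂x² = 0
∂²φ/∂y² = 8*x
∇²φ = 8*x
At (-1, 3): -8.

-8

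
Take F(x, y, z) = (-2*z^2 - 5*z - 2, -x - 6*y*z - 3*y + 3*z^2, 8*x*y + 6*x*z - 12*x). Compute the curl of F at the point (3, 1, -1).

(36, 9, -1)

(∇×F)₁ = ∂F₃/∂y − ∂F₂/∂z = 8*x + 6*y - 6*z
(∇×F)₂ = ∂F₁/∂z − ∂F₃/∂x = -8*y - 10*z + 7
(∇×F)₃ = ∂F₂/∂x − ∂F₁/∂y = -1
∇×F = (8*x + 6*y - 6*z, -8*y - 10*z + 7, -1)
At (3, 1, -1): (36, 9, -1).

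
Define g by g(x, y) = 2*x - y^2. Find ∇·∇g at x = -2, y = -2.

-2

∂²g/∂x² = 0
∂²g/∂y² = -2
∇²g = -2
At (-2, -2): -2.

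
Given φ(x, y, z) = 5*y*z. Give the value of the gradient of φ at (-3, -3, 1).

∂φ/∂x = 0
∂φ/∂y = 5*z
∂φ/∂z = 5*y
∇φ = (0, 5*z, 5*y)
At (-3, -3, 1): (0, 5, -15).

(0, 5, -15)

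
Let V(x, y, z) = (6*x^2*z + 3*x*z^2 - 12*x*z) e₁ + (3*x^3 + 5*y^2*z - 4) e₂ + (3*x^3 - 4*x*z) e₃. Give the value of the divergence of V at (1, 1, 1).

9

∂V₁/∂x = 12*x*z + 3*z^2 - 12*z
∂V₂/∂y = 10*y*z
∂V₃/∂z = -4*x
∇·V = 12*x*z - 4*x + 10*y*z + 3*z^2 - 12*z
At (1, 1, 1): 9.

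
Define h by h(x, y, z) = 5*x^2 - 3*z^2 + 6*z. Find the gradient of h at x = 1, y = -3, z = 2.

(10, 0, -6)

∂h/∂x = 10*x
∂h/∂y = 0
∂h/∂z = -6*z + 6
∇h = (10*x, 0, -6*z + 6)
At (1, -3, 2): (10, 0, -6).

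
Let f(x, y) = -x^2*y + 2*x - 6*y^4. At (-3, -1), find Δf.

-70

∂²f/∂x² = -2*y
∂²f/∂y² = -72*y^2
∇²f = -72*y^2 - 2*y
At (-3, -1): -70.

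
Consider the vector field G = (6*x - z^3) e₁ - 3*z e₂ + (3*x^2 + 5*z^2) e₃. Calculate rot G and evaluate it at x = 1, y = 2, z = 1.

(3, -9, 0)

(∇×G)₁ = ∂G₃/∂y − ∂G₂/∂z = 3
(∇×G)₂ = ∂G₁/∂z − ∂G₃/∂x = -6*x - 3*z^2
(∇×G)₃ = ∂G₂/∂x − ∂G₁/∂y = 0
∇×G = (3, -6*x - 3*z^2, 0)
At (1, 2, 1): (3, -9, 0).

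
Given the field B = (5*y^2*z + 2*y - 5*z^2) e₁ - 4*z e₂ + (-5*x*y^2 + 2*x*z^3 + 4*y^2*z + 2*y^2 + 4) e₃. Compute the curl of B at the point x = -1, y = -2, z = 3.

(∇×B)₁ = ∂B₃/∂y − ∂B₂/∂z = -10*x*y + 8*y*z + 4*y + 4
(∇×B)₂ = ∂B₁/∂z − ∂B₃/∂x = 10*y^2 - 2*z^3 - 10*z
(∇×B)₃ = ∂B₂/∂x − ∂B₁/∂y = -10*y*z - 2
∇×B = (-10*x*y + 8*y*z + 4*y + 4, 10*y^2 - 2*z^3 - 10*z, -10*y*z - 2)
At (-1, -2, 3): (-72, -44, 58).

(-72, -44, 58)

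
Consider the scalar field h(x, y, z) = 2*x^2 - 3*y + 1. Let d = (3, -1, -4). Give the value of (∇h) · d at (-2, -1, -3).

-21

∂h/∂x = 4*x
∂h/∂y = -3
∂h/∂z = 0
∇h at (-2, -1, -3) = (-8, -3, 0)
∇h · d = (-8)(3) + (-3)(-1) + (0)(-4) = -21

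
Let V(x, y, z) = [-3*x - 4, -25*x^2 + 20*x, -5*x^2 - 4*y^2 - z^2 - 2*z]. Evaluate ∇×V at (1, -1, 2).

(8, 10, -30)

(∇×V)₁ = ∂V₃/∂y − ∂V₂/∂z = -8*y
(∇×V)₂ = ∂V₁/∂z − ∂V₃/∂x = 10*x
(∇×V)₃ = ∂V₂/∂x − ∂V₁/∂y = -50*x + 20
∇×V = (-8*y, 10*x, -50*x + 20)
At (1, -1, 2): (8, 10, -30).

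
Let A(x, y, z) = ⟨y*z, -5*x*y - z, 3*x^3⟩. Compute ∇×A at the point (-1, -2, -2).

(∇×A)₁ = ∂A₃/∂y − ∂A₂/∂z = 1
(∇×A)₂ = ∂A₁/∂z − ∂A₃/∂x = -9*x^2 + y
(∇×A)₃ = ∂A₂/∂x − ∂A₁/∂y = -5*y - z
∇×A = (1, -9*x^2 + y, -5*y - z)
At (-1, -2, -2): (1, -11, 12).

(1, -11, 12)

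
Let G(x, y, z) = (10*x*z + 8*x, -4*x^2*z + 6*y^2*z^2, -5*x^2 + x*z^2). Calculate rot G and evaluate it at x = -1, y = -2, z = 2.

(∇×G)₁ = ∂G₃/∂y − ∂G₂/∂z = 4*x^2 - 12*y^2*z
(∇×G)₂ = ∂G₁/∂z − ∂G₃/∂x = 20*x - z^2
(∇×G)₃ = ∂G₂/∂x − ∂G₁/∂y = -8*x*z
∇×G = (4*x^2 - 12*y^2*z, 20*x - z^2, -8*x*z)
At (-1, -2, 2): (-92, -24, 16).

(-92, -24, 16)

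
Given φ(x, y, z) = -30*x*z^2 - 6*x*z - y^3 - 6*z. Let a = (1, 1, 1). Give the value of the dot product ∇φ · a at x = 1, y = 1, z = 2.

-267

∂φ/∂x = -30*z^2 - 6*z
∂φ/∂y = -3*y^2
∂φ/∂z = -60*x*z - 6*x - 6
∇φ at (1, 1, 2) = (-132, -3, -132)
∇φ · a = (-132)(1) + (-3)(1) + (-132)(1) = -267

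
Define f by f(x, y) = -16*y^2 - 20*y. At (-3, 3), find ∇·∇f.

-32

∂²f/∂x² = 0
∂²f/∂y² = -32
∇²f = -32
At (-3, 3): -32.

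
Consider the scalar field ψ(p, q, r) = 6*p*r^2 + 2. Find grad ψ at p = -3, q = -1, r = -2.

∂ψ/∂p = 6*r^2
∂ψ/∂q = 0
∂ψ/∂r = 12*p*r
∇ψ = (6*r^2, 0, 12*p*r)
At (-3, -1, -2): (24, 0, 72).

(24, 0, 72)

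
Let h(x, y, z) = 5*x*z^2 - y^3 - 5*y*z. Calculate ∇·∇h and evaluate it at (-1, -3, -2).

8

∂²h/∂x² = 0
∂²h/∂y² = -6*y
∂²h/∂z² = 10*x
∇²h = 10*x - 6*y
At (-1, -3, -2): 8.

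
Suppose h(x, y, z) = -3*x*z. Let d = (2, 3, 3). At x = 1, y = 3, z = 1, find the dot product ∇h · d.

∂h/∂x = -3*z
∂h/∂y = 0
∂h/∂z = -3*x
∇h at (1, 3, 1) = (-3, 0, -3)
∇h · d = (-3)(2) + (0)(3) + (-3)(3) = -15

-15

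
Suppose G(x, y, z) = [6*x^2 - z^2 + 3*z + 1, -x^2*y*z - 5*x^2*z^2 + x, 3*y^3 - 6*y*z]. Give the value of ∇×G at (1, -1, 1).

(12, 1, -7)

(∇×G)₁ = ∂G₃/∂y − ∂G₂/∂z = x^2*y + 10*x^2*z + 9*y^2 - 6*z
(∇×G)₂ = ∂G₁/∂z − ∂G₃/∂x = -2*z + 3
(∇×G)₃ = ∂G₂/∂x − ∂G₁/∂y = -2*x*y*z - 10*x*z^2 + 1
∇×G = (x^2*y + 10*x^2*z + 9*y^2 - 6*z, -2*z + 3, -2*x*y*z - 10*x*z^2 + 1)
At (1, -1, 1): (12, 1, -7).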